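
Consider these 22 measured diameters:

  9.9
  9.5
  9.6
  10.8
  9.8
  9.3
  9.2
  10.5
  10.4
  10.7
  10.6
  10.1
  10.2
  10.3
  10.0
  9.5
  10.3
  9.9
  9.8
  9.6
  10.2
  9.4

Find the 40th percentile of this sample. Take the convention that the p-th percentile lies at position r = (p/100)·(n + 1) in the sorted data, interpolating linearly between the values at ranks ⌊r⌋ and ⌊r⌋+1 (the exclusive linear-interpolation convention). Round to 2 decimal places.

Sorted: 9.2, 9.3, 9.4, 9.5, 9.5, 9.6, 9.6, 9.8, 9.8, 9.9, 9.9, 10.0, 10.1, 10.2, 10.2, 10.3, 10.3, 10.4, 10.5, 10.6, 10.7, 10.8.
n = 22.
r = (40/100)·(22 + 1) = 9.2.
Rank 9 is 9.8 and rank 10 is 9.9.
Interpolate: 9.8 + 0.2·(9.9 − 9.8) = 9.8 + 0.2·0.1 = 9.82.

9.82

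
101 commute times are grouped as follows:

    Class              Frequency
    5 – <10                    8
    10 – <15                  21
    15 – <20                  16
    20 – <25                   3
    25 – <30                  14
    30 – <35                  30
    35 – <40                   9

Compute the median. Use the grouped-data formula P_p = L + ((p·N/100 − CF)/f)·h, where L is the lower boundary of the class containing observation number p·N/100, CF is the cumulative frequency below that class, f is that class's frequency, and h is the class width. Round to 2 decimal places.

N = 101; target position k = 50/100 · 101 = 50.5.
Cumulative frequencies: 8, 29, 45, 48, 62, 92, 101.
Observation 50.5 falls in the class 25 – <30.
L = 25, CF = 48, f = 14, h = 5.
P50 = 25 + ((50.5 − 48)/14)·5 = 25 + 0.892857 = 25.8929.

25.89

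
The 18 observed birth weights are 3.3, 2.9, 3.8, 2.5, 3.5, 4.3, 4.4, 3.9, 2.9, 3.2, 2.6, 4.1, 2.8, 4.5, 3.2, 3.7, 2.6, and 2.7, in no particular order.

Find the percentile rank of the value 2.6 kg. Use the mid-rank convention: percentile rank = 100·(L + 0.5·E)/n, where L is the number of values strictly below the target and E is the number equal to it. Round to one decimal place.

11.1

Sorted: 2.5, 2.6, 2.6, 2.7, 2.8, 2.9, 2.9, 3.2, 3.2, 3.3, 3.5, 3.7, 3.8, 3.9, 4.1, 4.3, 4.4, 4.5.
Count below 2.6: L = 1; count equal: E = 2; n = 18.
Percentile rank = 100·(1 + 0.5·2)/18 = 100·2/18 = 11.11.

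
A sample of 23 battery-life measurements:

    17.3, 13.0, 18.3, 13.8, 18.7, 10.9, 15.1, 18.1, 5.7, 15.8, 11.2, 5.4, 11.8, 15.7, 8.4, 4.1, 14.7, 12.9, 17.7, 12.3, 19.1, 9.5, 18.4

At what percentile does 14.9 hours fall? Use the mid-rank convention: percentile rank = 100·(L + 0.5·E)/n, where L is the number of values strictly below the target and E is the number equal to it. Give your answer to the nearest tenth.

56.5

Sorted: 4.1, 5.4, 5.7, 8.4, 9.5, 10.9, 11.2, 11.8, 12.3, 12.9, 13.0, 13.8, 14.7, 15.1, 15.7, 15.8, 17.3, 17.7, 18.1, 18.3, 18.4, 18.7, 19.1.
Count below 14.9: L = 13; count equal: E = 0; n = 23.
Percentile rank = 100·(13 + 0.5·0)/23 = 100·13/23 = 56.52.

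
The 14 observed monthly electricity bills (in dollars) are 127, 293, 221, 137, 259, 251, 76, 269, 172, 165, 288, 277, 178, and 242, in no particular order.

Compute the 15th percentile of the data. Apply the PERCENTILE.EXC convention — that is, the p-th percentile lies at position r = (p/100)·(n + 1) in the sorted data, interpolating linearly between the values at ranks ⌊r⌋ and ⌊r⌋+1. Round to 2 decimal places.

Sorted: 76, 127, 137, 165, 172, 178, 221, 242, 251, 259, 269, 277, 288, 293.
n = 14.
r = (15/100)·(14 + 1) = 2.25.
Rank 2 is 127 and rank 3 is 137.
Interpolate: 127 + 0.25·(137 − 127) = 127 + 0.25·10 = 129.5.

129.50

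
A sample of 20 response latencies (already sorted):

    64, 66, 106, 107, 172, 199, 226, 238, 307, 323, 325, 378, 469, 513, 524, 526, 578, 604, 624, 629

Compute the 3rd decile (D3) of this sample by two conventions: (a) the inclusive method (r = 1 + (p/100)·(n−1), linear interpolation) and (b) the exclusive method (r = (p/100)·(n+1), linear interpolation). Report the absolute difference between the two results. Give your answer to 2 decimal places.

10.80

n = 20.
(a) r = 6.7; between ranks 6 (199) and 7 (226): 217.9.
(b) r = 6.3; between ranks 6 (199) and 7 (226): 207.1.
|217.9 − 207.1| = 10.8.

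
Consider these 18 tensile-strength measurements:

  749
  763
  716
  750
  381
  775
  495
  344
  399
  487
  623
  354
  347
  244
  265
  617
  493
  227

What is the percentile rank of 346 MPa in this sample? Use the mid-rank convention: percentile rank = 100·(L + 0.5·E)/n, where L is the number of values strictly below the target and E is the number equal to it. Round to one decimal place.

22.2

Sorted: 227, 244, 265, 344, 347, 354, 381, 399, 487, 493, 495, 617, 623, 716, 749, 750, 763, 775.
Count below 346: L = 4; count equal: E = 0; n = 18.
Percentile rank = 100·(4 + 0.5·0)/18 = 100·4/18 = 22.22.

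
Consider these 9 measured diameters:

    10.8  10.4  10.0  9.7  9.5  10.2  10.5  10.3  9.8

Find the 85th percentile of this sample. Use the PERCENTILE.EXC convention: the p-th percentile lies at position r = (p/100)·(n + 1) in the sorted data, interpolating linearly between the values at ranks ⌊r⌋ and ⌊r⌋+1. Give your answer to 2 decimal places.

Sorted: 9.5, 9.7, 9.8, 10.0, 10.2, 10.3, 10.4, 10.5, 10.8.
n = 9.
r = (85/100)·(9 + 1) = 8.5.
Rank 8 is 10.5 and rank 9 is 10.8.
Interpolate: 10.5 + 0.5·(10.8 − 10.5) = 10.5 + 0.5·0.3 = 10.65.

10.65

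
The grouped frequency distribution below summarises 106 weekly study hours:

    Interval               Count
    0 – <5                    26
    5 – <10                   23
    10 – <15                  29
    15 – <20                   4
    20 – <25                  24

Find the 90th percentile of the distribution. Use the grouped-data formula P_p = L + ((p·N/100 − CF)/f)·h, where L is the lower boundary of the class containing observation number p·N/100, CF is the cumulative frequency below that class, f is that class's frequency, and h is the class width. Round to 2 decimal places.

N = 106; target position k = 90/100 · 106 = 95.4.
Cumulative frequencies: 26, 49, 78, 82, 106.
Observation 95.4 falls in the class 20 – <25.
L = 20, CF = 82, f = 24, h = 5.
P90 = 20 + ((95.4 − 82)/24)·5 = 20 + 2.79167 = 22.7917.

22.79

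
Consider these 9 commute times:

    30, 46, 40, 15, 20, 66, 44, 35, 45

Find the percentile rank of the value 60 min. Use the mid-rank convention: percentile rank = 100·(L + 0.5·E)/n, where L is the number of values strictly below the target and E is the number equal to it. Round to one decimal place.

Sorted: 15, 20, 30, 35, 40, 44, 45, 46, 66.
Count below 60: L = 8; count equal: E = 0; n = 9.
Percentile rank = 100·(8 + 0.5·0)/9 = 100·8/9 = 88.89.

88.9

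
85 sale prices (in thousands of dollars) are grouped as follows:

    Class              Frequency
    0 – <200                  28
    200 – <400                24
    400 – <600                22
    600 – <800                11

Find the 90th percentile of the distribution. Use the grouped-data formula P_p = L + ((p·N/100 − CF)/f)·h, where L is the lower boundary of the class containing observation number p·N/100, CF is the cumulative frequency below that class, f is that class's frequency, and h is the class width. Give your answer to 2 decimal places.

645.45

N = 85; target position k = 90/100 · 85 = 76.5.
Cumulative frequencies: 28, 52, 74, 85.
Observation 76.5 falls in the class 600 – <800.
L = 600, CF = 74, f = 11, h = 200.
P90 = 600 + ((76.5 − 74)/11)·200 = 600 + 45.4545 = 645.455.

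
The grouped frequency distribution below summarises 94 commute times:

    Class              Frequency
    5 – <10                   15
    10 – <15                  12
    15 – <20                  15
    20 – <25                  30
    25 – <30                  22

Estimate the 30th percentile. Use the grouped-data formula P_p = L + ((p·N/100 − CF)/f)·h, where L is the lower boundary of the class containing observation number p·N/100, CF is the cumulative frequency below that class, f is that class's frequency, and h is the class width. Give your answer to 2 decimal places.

15.40

N = 94; target position k = 30/100 · 94 = 28.2.
Cumulative frequencies: 15, 27, 42, 72, 94.
Observation 28.2 falls in the class 15 – <20.
L = 15, CF = 27, f = 15, h = 5.
P30 = 15 + ((28.2 − 27)/15)·5 = 15 + 0.4 = 15.4.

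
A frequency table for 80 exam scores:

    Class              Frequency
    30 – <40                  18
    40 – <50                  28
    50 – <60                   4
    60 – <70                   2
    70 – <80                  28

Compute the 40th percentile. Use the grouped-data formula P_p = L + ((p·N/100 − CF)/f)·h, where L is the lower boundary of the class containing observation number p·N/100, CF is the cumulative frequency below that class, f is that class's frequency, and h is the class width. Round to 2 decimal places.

N = 80; target position k = 40/100 · 80 = 32.
Cumulative frequencies: 18, 46, 50, 52, 80.
Observation 32 falls in the class 40 – <50.
L = 40, CF = 18, f = 28, h = 10.
P40 = 40 + ((32 − 18)/28)·10 = 40 + 5 = 45.

45.00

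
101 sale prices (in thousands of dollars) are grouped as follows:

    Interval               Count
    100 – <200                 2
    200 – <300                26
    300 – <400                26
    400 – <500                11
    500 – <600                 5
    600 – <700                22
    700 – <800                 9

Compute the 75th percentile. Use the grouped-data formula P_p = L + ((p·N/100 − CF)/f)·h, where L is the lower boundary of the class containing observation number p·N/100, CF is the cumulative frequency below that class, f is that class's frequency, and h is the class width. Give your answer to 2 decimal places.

N = 101; target position k = 75/100 · 101 = 75.75.
Cumulative frequencies: 2, 28, 54, 65, 70, 92, 101.
Observation 75.75 falls in the class 600 – <700.
L = 600, CF = 70, f = 22, h = 100.
P75 = 600 + ((75.75 − 70)/22)·100 = 600 + 26.1364 = 626.136.

626.14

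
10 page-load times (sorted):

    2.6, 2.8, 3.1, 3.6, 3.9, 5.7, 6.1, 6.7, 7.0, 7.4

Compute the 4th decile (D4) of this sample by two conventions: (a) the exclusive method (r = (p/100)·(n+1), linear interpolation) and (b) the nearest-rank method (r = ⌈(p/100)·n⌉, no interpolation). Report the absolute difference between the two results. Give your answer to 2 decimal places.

n = 10.
(a) r = 4.4; between ranks 4 (3.6) and 5 (3.9): 3.72.
(b) the nearest-rank method: rank 4 → 3.6.
|3.72 − 3.6| = 0.12.

0.12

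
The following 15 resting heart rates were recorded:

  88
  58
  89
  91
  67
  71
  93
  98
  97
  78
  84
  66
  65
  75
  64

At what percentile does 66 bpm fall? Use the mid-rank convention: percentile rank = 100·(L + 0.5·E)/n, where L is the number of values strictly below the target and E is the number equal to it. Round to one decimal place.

23.3

Sorted: 58, 64, 65, 66, 67, 71, 75, 78, 84, 88, 89, 91, 93, 97, 98.
Count below 66: L = 3; count equal: E = 1; n = 15.
Percentile rank = 100·(3 + 0.5·1)/15 = 100·3.5/15 = 23.33.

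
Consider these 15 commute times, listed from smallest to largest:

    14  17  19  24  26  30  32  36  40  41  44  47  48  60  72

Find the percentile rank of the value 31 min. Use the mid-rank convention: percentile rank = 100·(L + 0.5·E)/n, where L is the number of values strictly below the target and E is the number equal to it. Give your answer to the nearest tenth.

Count below 31: L = 6; count equal: E = 0; n = 15.
Percentile rank = 100·(6 + 0.5·0)/15 = 100·6/15 = 40.

40.0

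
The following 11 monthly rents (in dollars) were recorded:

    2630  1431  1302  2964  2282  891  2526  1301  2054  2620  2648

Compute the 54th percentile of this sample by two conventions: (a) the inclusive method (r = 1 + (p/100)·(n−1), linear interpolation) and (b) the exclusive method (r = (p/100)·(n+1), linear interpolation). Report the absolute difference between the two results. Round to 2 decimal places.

Sorted: 891, 1301, 1302, 1431, 2054, 2282, 2526, 2620, 2630, 2648, 2964.
n = 11.
(a) r = 6.4; between ranks 6 (2282) and 7 (2526): 2379.6.
(b) r = 6.48; between ranks 6 (2282) and 7 (2526): 2399.12.
|2379.6 − 2399.12| = 19.52.

19.52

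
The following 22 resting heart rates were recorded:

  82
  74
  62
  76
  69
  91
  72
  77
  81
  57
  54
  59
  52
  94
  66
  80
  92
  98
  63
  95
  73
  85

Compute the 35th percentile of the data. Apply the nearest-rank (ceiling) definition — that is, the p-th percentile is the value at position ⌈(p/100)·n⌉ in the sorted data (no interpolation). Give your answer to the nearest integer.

69

Sorted: 52, 54, 57, 59, 62, 63, 66, 69, 72, 73, 74, 76, 77, 80, 81, 82, 85, 91, 92, 94, 95, 98.
n = 22.
Position = ⌈35/100 · 22⌉ = ⌈7.7⌉ = 8.
The value at rank 8 is 69.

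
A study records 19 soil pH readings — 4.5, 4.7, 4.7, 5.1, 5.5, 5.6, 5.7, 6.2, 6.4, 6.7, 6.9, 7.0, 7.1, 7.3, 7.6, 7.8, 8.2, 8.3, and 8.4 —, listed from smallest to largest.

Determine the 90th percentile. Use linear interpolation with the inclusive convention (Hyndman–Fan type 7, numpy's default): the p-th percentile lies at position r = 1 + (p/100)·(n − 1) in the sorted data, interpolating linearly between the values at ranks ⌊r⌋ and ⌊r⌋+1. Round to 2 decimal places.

n = 19.
r = 1 + (90/100)·(19 − 1) = 1 + 16.2 = 17.2.
Rank 17 is 8.2 and rank 18 is 8.3.
Interpolate: 8.2 + 0.2·(8.3 − 8.2) = 8.2 + 0.2·0.1 = 8.22.

8.22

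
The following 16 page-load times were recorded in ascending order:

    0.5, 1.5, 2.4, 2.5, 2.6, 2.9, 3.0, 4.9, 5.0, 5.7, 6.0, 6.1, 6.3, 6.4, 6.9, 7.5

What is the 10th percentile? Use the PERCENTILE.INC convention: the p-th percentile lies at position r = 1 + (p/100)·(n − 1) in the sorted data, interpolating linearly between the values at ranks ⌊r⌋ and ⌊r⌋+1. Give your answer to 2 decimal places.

1.95

n = 16.
r = 1 + (10/100)·(16 − 1) = 1 + 1.5 = 2.5.
Rank 2 is 1.5 and rank 3 is 2.4.
Interpolate: 1.5 + 0.5·(2.4 − 1.5) = 1.5 + 0.5·0.9 = 1.95.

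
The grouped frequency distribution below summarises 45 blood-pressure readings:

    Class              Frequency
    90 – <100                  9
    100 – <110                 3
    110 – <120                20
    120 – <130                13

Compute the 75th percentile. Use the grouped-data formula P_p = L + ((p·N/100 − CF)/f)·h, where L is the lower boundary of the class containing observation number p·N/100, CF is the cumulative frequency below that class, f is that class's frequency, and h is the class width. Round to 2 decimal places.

N = 45; target position k = 75/100 · 45 = 33.75.
Cumulative frequencies: 9, 12, 32, 45.
Observation 33.75 falls in the class 120 – <130.
L = 120, CF = 32, f = 13, h = 10.
P75 = 120 + ((33.75 − 32)/13)·10 = 120 + 1.34615 = 121.346.

121.35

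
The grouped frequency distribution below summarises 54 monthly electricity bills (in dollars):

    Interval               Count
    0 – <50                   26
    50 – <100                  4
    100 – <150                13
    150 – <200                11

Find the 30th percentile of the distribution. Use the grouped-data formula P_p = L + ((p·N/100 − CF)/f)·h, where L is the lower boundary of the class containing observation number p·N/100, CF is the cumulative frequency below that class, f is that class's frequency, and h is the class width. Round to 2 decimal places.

N = 54; target position k = 30/100 · 54 = 16.2.
Cumulative frequencies: 26, 30, 43, 54.
Observation 16.2 falls in the class 0 – <50.
L = 0, CF = 0, f = 26, h = 50.
P30 = 0 + ((16.2 − 0)/26)·50 = 0 + 31.1538 = 31.1538.

31.15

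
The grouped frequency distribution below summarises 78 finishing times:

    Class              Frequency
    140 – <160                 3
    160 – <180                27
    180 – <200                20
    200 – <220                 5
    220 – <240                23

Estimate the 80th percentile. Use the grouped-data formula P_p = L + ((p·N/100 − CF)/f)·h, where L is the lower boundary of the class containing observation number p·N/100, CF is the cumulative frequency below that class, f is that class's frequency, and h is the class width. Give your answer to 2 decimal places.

226.43

N = 78; target position k = 80/100 · 78 = 62.4.
Cumulative frequencies: 3, 30, 50, 55, 78.
Observation 62.4 falls in the class 220 – <240.
L = 220, CF = 55, f = 23, h = 20.
P80 = 220 + ((62.4 − 55)/23)·20 = 220 + 6.43478 = 226.435.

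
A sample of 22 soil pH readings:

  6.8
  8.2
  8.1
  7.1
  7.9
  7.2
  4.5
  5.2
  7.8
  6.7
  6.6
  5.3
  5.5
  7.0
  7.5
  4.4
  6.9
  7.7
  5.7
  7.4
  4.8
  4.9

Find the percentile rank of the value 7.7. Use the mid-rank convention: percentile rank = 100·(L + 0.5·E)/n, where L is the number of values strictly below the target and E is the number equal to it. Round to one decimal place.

Sorted: 4.4, 4.5, 4.8, 4.9, 5.2, 5.3, 5.5, 5.7, 6.6, 6.7, 6.8, 6.9, 7.0, 7.1, 7.2, 7.4, 7.5, 7.7, 7.8, 7.9, 8.1, 8.2.
Count below 7.7: L = 17; count equal: E = 1; n = 22.
Percentile rank = 100·(17 + 0.5·1)/22 = 100·17.5/22 = 79.55.

79.5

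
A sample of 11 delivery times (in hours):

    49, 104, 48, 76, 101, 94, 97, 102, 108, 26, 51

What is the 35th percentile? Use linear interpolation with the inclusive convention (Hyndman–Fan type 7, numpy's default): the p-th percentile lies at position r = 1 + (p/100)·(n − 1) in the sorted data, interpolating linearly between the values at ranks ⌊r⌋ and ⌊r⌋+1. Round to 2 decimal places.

63.50

Sorted: 26, 48, 49, 51, 76, 94, 97, 101, 102, 104, 108.
n = 11.
r = 1 + (35/100)·(11 − 1) = 1 + 3.5 = 4.5.
Rank 4 is 51 and rank 5 is 76.
Interpolate: 51 + 0.5·(76 − 51) = 51 + 0.5·25 = 63.5.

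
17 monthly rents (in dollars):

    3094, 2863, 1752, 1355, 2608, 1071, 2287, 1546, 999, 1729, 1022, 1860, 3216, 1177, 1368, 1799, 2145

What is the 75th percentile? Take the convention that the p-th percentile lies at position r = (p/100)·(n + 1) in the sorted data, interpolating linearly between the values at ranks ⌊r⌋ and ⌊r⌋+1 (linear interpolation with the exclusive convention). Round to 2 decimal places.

Sorted: 999, 1022, 1071, 1177, 1355, 1368, 1546, 1729, 1752, 1799, 1860, 2145, 2287, 2608, 2863, 3094, 3216.
n = 17.
r = (75/100)·(17 + 1) = 13.5.
Rank 13 is 2287 and rank 14 is 2608.
Interpolate: 2287 + 0.5·(2608 − 2287) = 2287 + 0.5·321 = 2447.5.

2447.50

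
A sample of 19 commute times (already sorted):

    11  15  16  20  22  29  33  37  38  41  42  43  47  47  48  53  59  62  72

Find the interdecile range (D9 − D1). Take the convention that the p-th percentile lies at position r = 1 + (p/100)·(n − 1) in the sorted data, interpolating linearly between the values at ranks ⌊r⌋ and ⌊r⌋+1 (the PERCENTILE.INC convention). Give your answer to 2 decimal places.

43.80

n = 19.
P10: r = 2.8; ranks 2–3 are 15, 16; interpolating gives 15.8.
P90: r = 17.2; ranks 17–18 are 59, 62; interpolating gives 59.6.
Difference: 59.6 − 15.8 = 43.8.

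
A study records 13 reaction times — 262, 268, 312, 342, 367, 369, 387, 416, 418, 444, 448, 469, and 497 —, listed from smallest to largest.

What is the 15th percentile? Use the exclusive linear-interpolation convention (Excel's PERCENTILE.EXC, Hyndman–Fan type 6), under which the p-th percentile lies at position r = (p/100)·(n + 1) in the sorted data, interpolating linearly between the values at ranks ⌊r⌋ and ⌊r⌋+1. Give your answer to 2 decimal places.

272.40

n = 13.
r = (15/100)·(13 + 1) = 2.1.
Rank 2 is 268 and rank 3 is 312.
Interpolate: 268 + 0.1·(312 − 268) = 268 + 0.1·44 = 272.4.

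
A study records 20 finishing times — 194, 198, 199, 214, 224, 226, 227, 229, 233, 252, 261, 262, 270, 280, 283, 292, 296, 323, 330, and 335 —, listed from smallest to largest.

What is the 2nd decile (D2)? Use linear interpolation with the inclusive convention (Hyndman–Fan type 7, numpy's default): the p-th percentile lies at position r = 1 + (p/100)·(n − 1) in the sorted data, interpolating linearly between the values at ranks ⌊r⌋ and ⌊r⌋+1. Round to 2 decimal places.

222.00

n = 20.
r = 1 + (20/100)·(20 − 1) = 1 + 3.8 = 4.8.
Rank 4 is 214 and rank 5 is 224.
Interpolate: 214 + 0.8·(224 − 214) = 214 + 0.8·10 = 222.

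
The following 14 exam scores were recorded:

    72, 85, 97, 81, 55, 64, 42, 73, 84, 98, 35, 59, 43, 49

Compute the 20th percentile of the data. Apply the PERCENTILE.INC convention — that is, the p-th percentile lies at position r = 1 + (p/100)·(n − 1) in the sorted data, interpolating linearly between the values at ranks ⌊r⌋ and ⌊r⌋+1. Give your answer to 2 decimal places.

46.60

Sorted: 35, 42, 43, 49, 55, 59, 64, 72, 73, 81, 84, 85, 97, 98.
n = 14.
r = 1 + (20/100)·(14 − 1) = 1 + 2.6 = 3.6.
Rank 3 is 43 and rank 4 is 49.
Interpolate: 43 + 0.6·(49 − 43) = 43 + 0.6·6 = 46.6.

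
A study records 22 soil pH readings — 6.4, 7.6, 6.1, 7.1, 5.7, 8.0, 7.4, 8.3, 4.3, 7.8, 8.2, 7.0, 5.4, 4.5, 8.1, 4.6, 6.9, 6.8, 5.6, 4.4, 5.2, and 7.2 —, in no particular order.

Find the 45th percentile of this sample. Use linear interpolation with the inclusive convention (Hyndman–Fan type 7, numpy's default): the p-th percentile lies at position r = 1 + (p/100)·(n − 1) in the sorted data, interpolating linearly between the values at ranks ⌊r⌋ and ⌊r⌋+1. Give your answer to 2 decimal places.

Sorted: 4.3, 4.4, 4.5, 4.6, 5.2, 5.4, 5.6, 5.7, 6.1, 6.4, 6.8, 6.9, 7.0, 7.1, 7.2, 7.4, 7.6, 7.8, 8.0, 8.1, 8.2, 8.3.
n = 22.
r = 1 + (45/100)·(22 − 1) = 1 + 9.45 = 10.45.
Rank 10 is 6.4 and rank 11 is 6.8.
Interpolate: 6.4 + 0.45·(6.8 − 6.4) = 6.4 + 0.45·0.4 = 6.58.

6.58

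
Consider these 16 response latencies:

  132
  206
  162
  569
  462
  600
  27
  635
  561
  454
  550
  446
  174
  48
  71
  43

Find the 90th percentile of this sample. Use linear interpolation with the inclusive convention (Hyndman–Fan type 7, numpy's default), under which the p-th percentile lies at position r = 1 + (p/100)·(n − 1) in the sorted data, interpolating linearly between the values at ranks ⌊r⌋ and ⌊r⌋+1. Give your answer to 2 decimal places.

584.50

Sorted: 27, 43, 48, 71, 132, 162, 174, 206, 446, 454, 462, 550, 561, 569, 600, 635.
n = 16.
r = 1 + (90/100)·(16 − 1) = 1 + 13.5 = 14.5.
Rank 14 is 569 and rank 15 is 600.
Interpolate: 569 + 0.5·(600 − 569) = 569 + 0.5·31 = 584.5.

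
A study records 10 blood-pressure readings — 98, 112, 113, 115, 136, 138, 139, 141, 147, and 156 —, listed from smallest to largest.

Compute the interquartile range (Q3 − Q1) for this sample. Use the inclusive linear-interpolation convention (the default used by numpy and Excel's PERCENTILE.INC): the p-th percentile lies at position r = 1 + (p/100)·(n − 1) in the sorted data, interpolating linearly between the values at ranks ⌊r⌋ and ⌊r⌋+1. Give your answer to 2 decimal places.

n = 10.
P25: r = 3.25; ranks 3–4 are 113, 115; interpolating gives 113.5.
P75: r = 7.75; ranks 7–8 are 139, 141; interpolating gives 140.5.
Difference: 140.5 − 113.5 = 27.

27.00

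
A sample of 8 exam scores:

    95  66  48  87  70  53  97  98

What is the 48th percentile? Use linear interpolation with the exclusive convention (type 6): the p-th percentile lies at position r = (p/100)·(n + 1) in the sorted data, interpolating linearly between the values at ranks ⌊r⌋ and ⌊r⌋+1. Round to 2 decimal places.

Sorted: 48, 53, 66, 70, 87, 95, 97, 98.
n = 8.
r = (48/100)·(8 + 1) = 4.32.
Rank 4 is 70 and rank 5 is 87.
Interpolate: 70 + 0.32·(87 − 70) = 70 + 0.32·17 = 75.44.

75.44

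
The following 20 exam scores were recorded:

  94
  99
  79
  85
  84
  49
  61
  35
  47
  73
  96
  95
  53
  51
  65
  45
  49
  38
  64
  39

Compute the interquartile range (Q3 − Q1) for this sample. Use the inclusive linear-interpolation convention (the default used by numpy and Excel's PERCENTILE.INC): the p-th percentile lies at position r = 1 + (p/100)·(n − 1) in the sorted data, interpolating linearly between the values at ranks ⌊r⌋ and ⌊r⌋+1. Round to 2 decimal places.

35.75

Sorted: 35, 38, 39, 45, 47, 49, 49, 51, 53, 61, 64, 65, 73, 79, 84, 85, 94, 95, 96, 99.
n = 20.
P25: r = 5.75; ranks 5–6 are 47, 49; interpolating gives 48.5.
P75: r = 15.25; ranks 15–16 are 84, 85; interpolating gives 84.25.
Difference: 84.25 − 48.5 = 35.75.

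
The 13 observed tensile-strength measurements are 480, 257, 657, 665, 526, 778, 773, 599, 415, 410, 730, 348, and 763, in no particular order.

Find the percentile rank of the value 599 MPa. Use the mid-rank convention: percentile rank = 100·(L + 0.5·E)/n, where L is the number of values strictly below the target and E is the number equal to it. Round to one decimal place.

Sorted: 257, 348, 410, 415, 480, 526, 599, 657, 665, 730, 763, 773, 778.
Count below 599: L = 6; count equal: E = 1; n = 13.
Percentile rank = 100·(6 + 0.5·1)/13 = 100·6.5/13 = 50.

50.0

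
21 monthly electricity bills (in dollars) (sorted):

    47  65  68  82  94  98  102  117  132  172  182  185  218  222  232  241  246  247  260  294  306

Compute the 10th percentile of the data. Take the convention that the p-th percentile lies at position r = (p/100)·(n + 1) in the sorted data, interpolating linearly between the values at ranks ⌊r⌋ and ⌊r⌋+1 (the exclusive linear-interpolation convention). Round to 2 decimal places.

65.60

n = 21.
r = (10/100)·(21 + 1) = 2.2.
Rank 2 is 65 and rank 3 is 68.
Interpolate: 65 + 0.2·(68 − 65) = 65 + 0.2·3 = 65.6.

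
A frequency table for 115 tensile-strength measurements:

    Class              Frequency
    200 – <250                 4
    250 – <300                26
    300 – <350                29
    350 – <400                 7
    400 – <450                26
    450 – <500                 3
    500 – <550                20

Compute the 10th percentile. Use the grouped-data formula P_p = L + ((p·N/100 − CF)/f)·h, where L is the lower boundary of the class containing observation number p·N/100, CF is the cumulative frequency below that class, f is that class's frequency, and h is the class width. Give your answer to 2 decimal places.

N = 115; target position k = 10/100 · 115 = 11.5.
Cumulative frequencies: 4, 30, 59, 66, 92, 95, 115.
Observation 11.5 falls in the class 250 – <300.
L = 250, CF = 4, f = 26, h = 50.
P10 = 250 + ((11.5 − 4)/26)·50 = 250 + 14.4231 = 264.423.

264.42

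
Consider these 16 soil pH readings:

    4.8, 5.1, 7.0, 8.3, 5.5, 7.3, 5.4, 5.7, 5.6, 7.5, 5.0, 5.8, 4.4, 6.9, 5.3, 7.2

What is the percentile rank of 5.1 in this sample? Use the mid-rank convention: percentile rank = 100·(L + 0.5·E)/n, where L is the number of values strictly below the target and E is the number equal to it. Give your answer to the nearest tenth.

21.9

Sorted: 4.4, 4.8, 5.0, 5.1, 5.3, 5.4, 5.5, 5.6, 5.7, 5.8, 6.9, 7.0, 7.2, 7.3, 7.5, 8.3.
Count below 5.1: L = 3; count equal: E = 1; n = 16.
Percentile rank = 100·(3 + 0.5·1)/16 = 100·3.5/16 = 21.88.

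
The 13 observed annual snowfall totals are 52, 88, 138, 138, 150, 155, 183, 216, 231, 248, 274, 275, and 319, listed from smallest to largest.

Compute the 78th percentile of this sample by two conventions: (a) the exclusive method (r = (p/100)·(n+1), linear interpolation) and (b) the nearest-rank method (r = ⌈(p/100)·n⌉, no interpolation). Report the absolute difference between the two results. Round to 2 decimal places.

n = 13.
(a) r = 10.92; between ranks 10 (248) and 11 (274): 271.92.
(b) the nearest-rank method: rank 11 → 274.
|271.92 − 274| = 2.08.

2.08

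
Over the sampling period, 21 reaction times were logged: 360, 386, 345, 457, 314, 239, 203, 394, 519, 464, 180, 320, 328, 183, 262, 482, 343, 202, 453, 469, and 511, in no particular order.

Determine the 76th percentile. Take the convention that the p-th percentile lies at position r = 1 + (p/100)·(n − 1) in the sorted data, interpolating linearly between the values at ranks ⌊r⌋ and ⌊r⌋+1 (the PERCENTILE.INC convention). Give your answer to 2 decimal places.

458.40

Sorted: 180, 183, 202, 203, 239, 262, 314, 320, 328, 343, 345, 360, 386, 394, 453, 457, 464, 469, 482, 511, 519.
n = 21.
r = 1 + (76/100)·(21 − 1) = 1 + 15.2 = 16.2.
Rank 16 is 457 and rank 17 is 464.
Interpolate: 457 + 0.2·(464 − 457) = 457 + 0.2·7 = 458.4.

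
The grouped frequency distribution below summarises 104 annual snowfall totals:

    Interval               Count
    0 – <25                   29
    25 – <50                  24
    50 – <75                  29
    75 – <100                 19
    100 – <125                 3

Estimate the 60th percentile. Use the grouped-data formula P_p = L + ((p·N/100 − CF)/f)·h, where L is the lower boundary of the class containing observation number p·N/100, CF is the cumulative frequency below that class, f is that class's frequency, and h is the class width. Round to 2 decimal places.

N = 104; target position k = 60/100 · 104 = 62.4.
Cumulative frequencies: 29, 53, 82, 101, 104.
Observation 62.4 falls in the class 50 – <75.
L = 50, CF = 53, f = 29, h = 25.
P60 = 50 + ((62.4 − 53)/29)·25 = 50 + 8.10345 = 58.1034.

58.10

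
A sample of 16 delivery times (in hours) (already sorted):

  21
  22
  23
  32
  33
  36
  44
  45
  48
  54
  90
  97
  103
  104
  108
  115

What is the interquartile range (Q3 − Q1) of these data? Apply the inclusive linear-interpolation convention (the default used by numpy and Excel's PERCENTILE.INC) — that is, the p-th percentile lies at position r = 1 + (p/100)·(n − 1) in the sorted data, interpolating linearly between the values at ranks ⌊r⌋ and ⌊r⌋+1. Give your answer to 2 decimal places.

65.75

n = 16.
P25: r = 4.75; ranks 4–5 are 32, 33; interpolating gives 32.75.
P75: r = 12.25; ranks 12–13 are 97, 103; interpolating gives 98.5.
Difference: 98.5 − 32.75 = 65.75.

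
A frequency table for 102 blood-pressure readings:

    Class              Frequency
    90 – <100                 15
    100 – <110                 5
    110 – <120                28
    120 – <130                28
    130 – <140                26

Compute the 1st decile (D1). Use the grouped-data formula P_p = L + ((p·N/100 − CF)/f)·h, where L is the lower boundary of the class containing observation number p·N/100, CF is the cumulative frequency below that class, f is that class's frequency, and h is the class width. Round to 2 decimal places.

N = 102; target position k = 10/100 · 102 = 10.2.
Cumulative frequencies: 15, 20, 48, 76, 102.
Observation 10.2 falls in the class 90 – <100.
L = 90, CF = 0, f = 15, h = 10.
P10 = 90 + ((10.2 − 0)/15)·10 = 90 + 6.8 = 96.8.

96.80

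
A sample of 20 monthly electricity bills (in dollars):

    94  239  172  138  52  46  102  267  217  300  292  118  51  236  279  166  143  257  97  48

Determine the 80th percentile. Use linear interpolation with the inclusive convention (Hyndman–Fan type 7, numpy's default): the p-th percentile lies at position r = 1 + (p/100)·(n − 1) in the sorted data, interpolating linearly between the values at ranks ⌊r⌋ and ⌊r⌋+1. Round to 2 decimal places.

Sorted: 46, 48, 51, 52, 94, 97, 102, 118, 138, 143, 166, 172, 217, 236, 239, 257, 267, 279, 292, 300.
n = 20.
r = 1 + (80/100)·(20 − 1) = 1 + 15.2 = 16.2.
Rank 16 is 257 and rank 17 is 267.
Interpolate: 257 + 0.2·(267 − 257) = 257 + 0.2·10 = 259.

259.00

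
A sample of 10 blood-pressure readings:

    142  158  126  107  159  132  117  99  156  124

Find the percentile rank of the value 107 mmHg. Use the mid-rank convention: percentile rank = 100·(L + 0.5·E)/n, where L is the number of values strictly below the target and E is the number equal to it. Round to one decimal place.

15.0

Sorted: 99, 107, 117, 124, 126, 132, 142, 156, 158, 159.
Count below 107: L = 1; count equal: E = 1; n = 10.
Percentile rank = 100·(1 + 0.5·1)/10 = 100·1.5/10 = 15.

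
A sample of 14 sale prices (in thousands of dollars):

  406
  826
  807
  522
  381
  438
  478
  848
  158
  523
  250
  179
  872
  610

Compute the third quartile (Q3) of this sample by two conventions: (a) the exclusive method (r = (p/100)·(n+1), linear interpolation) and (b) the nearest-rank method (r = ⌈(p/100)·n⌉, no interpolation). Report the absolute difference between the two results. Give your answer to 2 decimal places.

4.75

Sorted: 158, 179, 250, 381, 406, 438, 478, 522, 523, 610, 807, 826, 848, 872.
n = 14.
(a) r = 11.25; between ranks 11 (807) and 12 (826): 811.75.
(b) the nearest-rank method: rank 11 → 807.
|811.75 − 807| = 4.75.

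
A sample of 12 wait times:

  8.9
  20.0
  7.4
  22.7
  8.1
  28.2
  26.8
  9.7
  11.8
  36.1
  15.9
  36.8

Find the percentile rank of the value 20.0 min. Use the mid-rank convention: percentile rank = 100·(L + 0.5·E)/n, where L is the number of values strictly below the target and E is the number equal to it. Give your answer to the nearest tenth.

54.2

Sorted: 7.4, 8.1, 8.9, 9.7, 11.8, 15.9, 20.0, 22.7, 26.8, 28.2, 36.1, 36.8.
Count below 20.0: L = 6; count equal: E = 1; n = 12.
Percentile rank = 100·(6 + 0.5·1)/12 = 100·6.5/12 = 54.17.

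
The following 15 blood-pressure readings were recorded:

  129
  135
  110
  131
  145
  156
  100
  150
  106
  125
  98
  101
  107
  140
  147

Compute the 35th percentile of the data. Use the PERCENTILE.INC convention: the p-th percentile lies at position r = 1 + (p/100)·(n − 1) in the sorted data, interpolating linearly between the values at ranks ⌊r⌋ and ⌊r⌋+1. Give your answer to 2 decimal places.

109.70

Sorted: 98, 100, 101, 106, 107, 110, 125, 129, 131, 135, 140, 145, 147, 150, 156.
n = 15.
r = 1 + (35/100)·(15 − 1) = 1 + 4.9 = 5.9.
Rank 5 is 107 and rank 6 is 110.
Interpolate: 107 + 0.9·(110 − 107) = 107 + 0.9·3 = 109.7.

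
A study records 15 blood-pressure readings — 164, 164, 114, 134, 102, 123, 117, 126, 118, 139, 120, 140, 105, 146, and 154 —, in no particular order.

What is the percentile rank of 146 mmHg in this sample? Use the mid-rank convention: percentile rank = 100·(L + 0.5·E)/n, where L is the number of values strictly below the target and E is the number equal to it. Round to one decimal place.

76.7

Sorted: 102, 105, 114, 117, 118, 120, 123, 126, 134, 139, 140, 146, 154, 164, 164.
Count below 146: L = 11; count equal: E = 1; n = 15.
Percentile rank = 100·(11 + 0.5·1)/15 = 100·11.5/15 = 76.67.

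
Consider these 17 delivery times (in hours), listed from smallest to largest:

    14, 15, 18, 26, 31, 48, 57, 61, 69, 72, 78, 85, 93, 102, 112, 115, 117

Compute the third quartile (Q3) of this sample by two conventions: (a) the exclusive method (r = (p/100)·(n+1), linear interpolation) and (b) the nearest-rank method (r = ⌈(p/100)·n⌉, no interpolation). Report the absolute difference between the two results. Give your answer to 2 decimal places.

4.50

n = 17.
(a) r = 13.5; between ranks 13 (93) and 14 (102): 97.5.
(b) the nearest-rank method: rank 13 → 93.
|97.5 − 93| = 4.5.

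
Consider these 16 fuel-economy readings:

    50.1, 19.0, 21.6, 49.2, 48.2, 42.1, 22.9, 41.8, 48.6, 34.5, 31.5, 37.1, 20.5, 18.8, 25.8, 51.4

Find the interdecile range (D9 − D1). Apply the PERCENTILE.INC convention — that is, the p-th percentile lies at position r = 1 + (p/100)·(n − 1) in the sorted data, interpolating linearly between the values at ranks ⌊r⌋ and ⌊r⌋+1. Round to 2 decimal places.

29.90

Sorted: 18.8, 19.0, 20.5, 21.6, 22.9, 25.8, 31.5, 34.5, 37.1, 41.8, 42.1, 48.2, 48.6, 49.2, 50.1, 51.4.
n = 16.
P10: r = 2.5; ranks 2–3 are 19.0, 20.5; interpolating gives 19.75.
P90: r = 14.5; ranks 14–15 are 49.2, 50.1; interpolating gives 49.65.
Difference: 49.65 − 19.75 = 29.9.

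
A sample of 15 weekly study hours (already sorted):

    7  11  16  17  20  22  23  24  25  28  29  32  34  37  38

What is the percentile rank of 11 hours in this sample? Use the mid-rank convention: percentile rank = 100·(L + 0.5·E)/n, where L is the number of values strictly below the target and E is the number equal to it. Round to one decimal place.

10.0

Count below 11: L = 1; count equal: E = 1; n = 15.
Percentile rank = 100·(1 + 0.5·1)/15 = 100·1.5/15 = 10.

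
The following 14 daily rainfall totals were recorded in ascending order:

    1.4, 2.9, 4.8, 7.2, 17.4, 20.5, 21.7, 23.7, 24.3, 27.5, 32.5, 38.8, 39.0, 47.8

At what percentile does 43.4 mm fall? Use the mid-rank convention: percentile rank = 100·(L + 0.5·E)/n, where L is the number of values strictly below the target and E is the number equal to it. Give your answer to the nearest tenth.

Count below 43.4: L = 13; count equal: E = 0; n = 14.
Percentile rank = 100·(13 + 0.5·0)/14 = 100·13/14 = 92.86.

92.9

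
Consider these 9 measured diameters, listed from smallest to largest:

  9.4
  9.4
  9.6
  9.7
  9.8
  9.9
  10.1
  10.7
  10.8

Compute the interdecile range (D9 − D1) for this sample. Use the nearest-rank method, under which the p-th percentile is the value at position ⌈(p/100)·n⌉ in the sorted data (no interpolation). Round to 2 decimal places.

n = 9.
P10: rank ⌈10/100·9⌉ = 1 → 9.4.
P90: rank ⌈90/100·9⌉ = 9 → 10.8.
Difference: 10.8 − 9.4 = 1.4.

1.40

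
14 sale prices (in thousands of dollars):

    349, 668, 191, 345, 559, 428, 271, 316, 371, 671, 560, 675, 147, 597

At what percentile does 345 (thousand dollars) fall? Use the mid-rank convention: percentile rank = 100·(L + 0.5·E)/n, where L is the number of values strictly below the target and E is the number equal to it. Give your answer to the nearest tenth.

Sorted: 147, 191, 271, 316, 345, 349, 371, 428, 559, 560, 597, 668, 671, 675.
Count below 345: L = 4; count equal: E = 1; n = 14.
Percentile rank = 100·(4 + 0.5·1)/14 = 100·4.5/14 = 32.14.

32.1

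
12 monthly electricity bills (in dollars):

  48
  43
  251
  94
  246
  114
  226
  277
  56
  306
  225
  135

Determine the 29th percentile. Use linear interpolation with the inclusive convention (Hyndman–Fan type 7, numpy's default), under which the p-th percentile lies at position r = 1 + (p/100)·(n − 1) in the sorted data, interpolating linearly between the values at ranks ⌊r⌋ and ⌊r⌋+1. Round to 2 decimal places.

Sorted: 43, 48, 56, 94, 114, 135, 225, 226, 246, 251, 277, 306.
n = 12.
r = 1 + (29/100)·(12 − 1) = 1 + 3.19 = 4.19.
Rank 4 is 94 and rank 5 is 114.
Interpolate: 94 + 0.19·(114 − 94) = 94 + 0.19·20 = 97.8.

97.80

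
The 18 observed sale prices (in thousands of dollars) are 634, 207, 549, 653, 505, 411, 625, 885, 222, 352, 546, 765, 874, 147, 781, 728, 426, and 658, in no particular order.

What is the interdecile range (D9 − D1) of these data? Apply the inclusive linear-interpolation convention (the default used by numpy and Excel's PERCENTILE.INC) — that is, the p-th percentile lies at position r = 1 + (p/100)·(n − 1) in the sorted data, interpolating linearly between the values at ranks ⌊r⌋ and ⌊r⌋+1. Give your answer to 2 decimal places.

Sorted: 147, 207, 222, 352, 411, 426, 505, 546, 549, 625, 634, 653, 658, 728, 765, 781, 874, 885.
n = 18.
P10: r = 2.7; ranks 2–3 are 207, 222; interpolating gives 217.5.
P90: r = 16.3; ranks 16–17 are 781, 874; interpolating gives 808.9.
Difference: 808.9 − 217.5 = 591.4.

591.40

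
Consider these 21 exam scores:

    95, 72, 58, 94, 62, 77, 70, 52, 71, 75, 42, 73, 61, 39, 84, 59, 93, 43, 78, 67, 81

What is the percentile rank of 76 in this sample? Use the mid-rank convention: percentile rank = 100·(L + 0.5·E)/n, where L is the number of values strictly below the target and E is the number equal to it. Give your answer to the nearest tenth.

66.7

Sorted: 39, 42, 43, 52, 58, 59, 61, 62, 67, 70, 71, 72, 73, 75, 77, 78, 81, 84, 93, 94, 95.
Count below 76: L = 14; count equal: E = 0; n = 21.
Percentile rank = 100·(14 + 0.5·0)/21 = 100·14/21 = 66.67.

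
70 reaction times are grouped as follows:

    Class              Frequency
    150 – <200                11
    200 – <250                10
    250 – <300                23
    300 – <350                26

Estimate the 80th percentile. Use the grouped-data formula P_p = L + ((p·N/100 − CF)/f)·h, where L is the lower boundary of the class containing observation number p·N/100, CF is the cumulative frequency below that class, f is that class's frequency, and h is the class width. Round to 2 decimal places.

323.08

N = 70; target position k = 80/100 · 70 = 56.
Cumulative frequencies: 11, 21, 44, 70.
Observation 56 falls in the class 300 – <350.
L = 300, CF = 44, f = 26, h = 50.
P80 = 300 + ((56 − 44)/26)·50 = 300 + 23.0769 = 323.077.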